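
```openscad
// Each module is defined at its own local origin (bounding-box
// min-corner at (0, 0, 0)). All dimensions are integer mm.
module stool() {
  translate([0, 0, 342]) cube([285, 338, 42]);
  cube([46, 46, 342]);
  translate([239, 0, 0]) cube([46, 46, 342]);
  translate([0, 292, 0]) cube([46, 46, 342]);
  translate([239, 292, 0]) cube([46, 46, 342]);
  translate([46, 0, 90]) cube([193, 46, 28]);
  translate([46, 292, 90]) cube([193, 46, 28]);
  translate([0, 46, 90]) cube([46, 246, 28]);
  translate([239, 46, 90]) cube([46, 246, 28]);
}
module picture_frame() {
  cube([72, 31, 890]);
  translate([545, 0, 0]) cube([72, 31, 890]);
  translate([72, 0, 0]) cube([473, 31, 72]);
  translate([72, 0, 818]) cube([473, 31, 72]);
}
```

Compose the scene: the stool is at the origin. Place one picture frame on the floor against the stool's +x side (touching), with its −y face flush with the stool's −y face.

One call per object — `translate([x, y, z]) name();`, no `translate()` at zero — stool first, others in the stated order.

stool();
translate([285, 0, 0]) picture_frame();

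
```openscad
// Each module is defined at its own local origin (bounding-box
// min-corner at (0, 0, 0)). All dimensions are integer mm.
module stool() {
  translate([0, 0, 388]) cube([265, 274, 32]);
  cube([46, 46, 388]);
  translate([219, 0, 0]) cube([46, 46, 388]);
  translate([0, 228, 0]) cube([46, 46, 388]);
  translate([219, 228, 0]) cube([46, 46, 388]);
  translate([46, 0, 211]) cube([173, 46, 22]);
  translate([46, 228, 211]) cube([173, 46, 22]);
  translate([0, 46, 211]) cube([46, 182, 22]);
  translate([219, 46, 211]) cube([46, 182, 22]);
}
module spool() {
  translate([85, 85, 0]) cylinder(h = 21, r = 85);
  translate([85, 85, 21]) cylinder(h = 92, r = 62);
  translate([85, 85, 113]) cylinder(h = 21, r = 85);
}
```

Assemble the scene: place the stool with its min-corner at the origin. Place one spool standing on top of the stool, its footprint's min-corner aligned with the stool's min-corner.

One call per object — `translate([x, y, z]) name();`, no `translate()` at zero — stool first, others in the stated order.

stool();
translate([0, 0, 420]) spool();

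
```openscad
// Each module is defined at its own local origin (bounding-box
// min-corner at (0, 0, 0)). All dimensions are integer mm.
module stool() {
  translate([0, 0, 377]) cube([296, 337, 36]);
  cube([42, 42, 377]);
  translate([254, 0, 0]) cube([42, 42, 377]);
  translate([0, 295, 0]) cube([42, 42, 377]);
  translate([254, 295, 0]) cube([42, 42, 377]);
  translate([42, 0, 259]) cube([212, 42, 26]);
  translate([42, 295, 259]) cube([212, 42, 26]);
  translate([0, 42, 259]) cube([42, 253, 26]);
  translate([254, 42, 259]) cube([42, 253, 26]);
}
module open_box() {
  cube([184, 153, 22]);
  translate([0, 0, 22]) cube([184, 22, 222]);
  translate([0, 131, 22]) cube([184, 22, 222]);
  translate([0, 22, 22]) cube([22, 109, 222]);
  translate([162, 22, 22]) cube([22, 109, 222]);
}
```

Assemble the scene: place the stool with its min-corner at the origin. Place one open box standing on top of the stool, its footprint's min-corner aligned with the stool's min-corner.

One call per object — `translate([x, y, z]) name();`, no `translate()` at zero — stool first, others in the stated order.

stool();
translate([0, 0, 413]) open_box();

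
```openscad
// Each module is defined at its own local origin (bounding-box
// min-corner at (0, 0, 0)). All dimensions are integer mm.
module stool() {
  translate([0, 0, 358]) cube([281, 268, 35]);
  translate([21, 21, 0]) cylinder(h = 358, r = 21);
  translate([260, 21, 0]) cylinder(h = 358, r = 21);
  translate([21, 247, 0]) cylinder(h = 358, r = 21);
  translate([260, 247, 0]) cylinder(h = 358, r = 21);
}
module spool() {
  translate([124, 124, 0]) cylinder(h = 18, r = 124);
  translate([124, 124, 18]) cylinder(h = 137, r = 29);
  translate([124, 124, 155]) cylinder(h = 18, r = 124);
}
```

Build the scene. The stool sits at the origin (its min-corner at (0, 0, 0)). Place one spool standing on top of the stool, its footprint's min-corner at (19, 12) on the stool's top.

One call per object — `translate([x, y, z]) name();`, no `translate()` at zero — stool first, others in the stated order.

stool();
translate([19, 12, 393]) spool();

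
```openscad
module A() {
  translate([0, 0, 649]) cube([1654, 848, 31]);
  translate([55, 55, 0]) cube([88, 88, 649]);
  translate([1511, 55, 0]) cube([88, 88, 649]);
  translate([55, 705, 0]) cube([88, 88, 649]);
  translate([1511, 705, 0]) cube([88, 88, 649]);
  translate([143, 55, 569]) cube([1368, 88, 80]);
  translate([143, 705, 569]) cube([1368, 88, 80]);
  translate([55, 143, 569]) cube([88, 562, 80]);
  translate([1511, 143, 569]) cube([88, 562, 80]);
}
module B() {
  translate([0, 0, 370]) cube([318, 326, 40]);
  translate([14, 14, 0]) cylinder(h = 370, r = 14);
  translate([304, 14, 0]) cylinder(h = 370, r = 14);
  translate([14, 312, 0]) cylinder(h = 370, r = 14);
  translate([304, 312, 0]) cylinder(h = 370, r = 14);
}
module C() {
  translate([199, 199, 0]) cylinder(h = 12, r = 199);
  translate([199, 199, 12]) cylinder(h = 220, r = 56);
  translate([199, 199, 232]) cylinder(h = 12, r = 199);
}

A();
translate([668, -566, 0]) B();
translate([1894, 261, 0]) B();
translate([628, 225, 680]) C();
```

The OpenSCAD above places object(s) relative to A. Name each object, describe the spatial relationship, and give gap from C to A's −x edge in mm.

The spool's min-x is at 628; the table's min-x is 0; gap = 628 mm.

A is a table. B is a stool. C is a spool. Two stools sit around the table at the −y, +x sides. The spool is on top of the table, centred. The gap from the spool to the table's −x edge is 628 mm.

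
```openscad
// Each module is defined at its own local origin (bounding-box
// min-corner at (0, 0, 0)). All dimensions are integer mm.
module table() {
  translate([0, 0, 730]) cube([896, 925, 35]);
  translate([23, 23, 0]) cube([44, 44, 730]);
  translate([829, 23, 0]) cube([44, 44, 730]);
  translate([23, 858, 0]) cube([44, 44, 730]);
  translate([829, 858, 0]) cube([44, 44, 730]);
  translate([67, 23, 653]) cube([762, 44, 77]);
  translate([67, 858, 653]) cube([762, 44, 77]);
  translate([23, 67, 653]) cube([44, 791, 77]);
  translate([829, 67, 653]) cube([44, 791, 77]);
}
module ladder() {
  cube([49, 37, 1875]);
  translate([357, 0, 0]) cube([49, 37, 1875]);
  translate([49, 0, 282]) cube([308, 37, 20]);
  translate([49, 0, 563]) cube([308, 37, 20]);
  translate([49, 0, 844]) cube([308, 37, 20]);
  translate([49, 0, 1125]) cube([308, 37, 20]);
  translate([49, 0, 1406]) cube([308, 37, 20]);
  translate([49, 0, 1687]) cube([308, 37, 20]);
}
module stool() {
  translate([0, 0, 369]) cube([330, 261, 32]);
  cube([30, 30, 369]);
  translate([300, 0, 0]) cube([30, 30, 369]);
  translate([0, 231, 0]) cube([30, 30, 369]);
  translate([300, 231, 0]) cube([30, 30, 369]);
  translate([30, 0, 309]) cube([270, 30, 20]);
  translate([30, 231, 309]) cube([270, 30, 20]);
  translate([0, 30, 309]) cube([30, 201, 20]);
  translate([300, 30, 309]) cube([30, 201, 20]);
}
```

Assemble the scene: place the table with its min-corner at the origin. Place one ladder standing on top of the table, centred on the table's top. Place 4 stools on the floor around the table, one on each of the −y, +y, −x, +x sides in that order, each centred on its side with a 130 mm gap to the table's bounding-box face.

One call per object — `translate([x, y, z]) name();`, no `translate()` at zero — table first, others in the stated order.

table();
translate([245, 444, 765]) ladder();
translate([283, -391, 0]) stool();
translate([283, 1055, 0]) stool();
translate([-460, 332, 0]) stool();
translate([1026, 332, 0]) stool();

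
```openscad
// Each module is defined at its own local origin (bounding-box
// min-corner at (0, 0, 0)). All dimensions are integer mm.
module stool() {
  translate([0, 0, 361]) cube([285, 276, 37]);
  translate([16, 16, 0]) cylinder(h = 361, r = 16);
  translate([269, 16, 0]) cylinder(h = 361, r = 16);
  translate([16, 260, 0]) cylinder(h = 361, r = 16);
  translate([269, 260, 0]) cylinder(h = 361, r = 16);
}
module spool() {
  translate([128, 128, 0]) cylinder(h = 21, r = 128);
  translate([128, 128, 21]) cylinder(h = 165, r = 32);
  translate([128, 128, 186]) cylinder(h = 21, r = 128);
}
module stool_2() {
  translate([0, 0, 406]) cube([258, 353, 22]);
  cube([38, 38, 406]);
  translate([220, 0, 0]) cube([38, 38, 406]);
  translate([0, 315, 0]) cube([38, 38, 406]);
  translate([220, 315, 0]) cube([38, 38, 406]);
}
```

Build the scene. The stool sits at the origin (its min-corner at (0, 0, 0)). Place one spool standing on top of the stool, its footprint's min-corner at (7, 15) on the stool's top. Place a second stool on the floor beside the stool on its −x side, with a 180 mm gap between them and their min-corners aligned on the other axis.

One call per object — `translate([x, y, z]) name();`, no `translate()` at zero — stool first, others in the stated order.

stool();
translate([7, 15, 398]) spool();
translate([-438, 0, 0]) stool_2();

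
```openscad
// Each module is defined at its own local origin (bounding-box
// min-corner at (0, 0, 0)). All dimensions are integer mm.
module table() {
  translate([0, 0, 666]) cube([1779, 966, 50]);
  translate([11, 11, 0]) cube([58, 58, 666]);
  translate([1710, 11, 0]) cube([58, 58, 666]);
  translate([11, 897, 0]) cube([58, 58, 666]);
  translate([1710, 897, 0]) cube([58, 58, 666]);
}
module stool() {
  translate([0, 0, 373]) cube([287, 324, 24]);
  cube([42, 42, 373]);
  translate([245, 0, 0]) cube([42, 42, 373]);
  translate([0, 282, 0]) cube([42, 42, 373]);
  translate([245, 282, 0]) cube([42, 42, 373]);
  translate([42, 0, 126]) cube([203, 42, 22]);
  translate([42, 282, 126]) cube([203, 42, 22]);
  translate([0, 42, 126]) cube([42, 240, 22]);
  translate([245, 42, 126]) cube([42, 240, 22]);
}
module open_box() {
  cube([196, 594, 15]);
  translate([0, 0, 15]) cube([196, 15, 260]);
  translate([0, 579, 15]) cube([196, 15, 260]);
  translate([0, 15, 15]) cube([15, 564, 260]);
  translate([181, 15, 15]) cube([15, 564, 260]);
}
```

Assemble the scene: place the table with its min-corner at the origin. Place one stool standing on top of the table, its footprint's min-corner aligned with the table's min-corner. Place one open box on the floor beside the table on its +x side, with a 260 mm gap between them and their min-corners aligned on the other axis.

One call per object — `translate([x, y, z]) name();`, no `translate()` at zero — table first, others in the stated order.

table();
translate([0, 0, 716]) stool();
translate([2039, 0, 0]) open_box();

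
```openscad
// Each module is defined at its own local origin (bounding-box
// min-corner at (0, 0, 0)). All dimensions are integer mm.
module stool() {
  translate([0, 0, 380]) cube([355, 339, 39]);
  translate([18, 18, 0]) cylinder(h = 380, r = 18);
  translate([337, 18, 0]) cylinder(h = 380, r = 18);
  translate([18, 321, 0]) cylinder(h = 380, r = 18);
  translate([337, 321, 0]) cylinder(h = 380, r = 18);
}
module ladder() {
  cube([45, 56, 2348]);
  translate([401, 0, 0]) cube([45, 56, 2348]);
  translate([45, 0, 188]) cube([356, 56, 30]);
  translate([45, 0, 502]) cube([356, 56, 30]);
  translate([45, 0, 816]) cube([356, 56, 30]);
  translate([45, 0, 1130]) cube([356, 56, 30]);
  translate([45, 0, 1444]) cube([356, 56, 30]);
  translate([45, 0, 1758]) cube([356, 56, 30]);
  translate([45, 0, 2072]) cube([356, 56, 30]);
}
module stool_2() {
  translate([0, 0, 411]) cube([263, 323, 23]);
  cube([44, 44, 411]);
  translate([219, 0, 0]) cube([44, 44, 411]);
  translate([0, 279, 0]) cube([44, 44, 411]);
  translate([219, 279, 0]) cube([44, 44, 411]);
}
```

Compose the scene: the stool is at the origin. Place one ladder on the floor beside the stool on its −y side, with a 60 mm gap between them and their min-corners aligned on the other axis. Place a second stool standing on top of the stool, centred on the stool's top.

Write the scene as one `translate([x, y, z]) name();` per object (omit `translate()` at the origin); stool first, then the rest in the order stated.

stool();
translate([0, -116, 0]) ladder();
translate([46, 8, 419]) stool_2();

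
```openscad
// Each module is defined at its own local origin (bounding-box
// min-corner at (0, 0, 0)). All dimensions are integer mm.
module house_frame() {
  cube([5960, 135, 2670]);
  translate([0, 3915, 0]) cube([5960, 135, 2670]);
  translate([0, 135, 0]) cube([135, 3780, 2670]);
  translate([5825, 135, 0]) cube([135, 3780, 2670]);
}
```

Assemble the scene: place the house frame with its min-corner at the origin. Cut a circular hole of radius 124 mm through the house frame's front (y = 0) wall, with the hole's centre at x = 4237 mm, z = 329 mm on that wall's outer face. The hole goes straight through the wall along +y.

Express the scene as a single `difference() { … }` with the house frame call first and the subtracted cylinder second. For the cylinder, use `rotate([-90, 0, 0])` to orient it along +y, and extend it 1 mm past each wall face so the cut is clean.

difference() {
  house_frame();
  translate([4237, -1, 329]) rotate([-90, 0, 0]) cylinder(h = 137, r = 124);
}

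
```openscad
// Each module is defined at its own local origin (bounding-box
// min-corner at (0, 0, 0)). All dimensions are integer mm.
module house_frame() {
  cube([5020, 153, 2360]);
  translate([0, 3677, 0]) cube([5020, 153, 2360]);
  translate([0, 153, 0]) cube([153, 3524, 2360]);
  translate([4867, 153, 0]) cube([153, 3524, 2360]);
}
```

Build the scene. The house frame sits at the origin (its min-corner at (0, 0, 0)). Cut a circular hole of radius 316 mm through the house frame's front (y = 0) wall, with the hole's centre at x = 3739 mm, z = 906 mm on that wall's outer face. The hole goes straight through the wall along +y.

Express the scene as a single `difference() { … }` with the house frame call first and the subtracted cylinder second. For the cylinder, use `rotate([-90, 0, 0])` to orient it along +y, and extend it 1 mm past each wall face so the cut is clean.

difference() {
  house_frame();
  translate([3739, -1, 906]) rotate([-90, 0, 0]) cylinder(h = 155, r = 316);
}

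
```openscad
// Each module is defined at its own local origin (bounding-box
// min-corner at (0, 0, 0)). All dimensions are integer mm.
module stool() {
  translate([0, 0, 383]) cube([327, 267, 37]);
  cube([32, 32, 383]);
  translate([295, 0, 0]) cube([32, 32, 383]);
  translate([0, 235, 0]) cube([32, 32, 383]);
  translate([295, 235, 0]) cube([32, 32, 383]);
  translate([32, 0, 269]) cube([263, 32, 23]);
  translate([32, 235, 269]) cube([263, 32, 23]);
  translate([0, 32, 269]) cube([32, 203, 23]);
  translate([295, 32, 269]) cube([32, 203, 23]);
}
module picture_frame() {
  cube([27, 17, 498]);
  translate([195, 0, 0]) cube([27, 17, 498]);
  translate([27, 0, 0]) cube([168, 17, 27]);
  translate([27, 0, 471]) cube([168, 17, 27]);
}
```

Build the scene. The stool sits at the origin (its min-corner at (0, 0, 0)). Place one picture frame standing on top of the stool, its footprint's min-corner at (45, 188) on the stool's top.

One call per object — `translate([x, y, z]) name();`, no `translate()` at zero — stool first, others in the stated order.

stool();
translate([45, 188, 420]) picture_frame();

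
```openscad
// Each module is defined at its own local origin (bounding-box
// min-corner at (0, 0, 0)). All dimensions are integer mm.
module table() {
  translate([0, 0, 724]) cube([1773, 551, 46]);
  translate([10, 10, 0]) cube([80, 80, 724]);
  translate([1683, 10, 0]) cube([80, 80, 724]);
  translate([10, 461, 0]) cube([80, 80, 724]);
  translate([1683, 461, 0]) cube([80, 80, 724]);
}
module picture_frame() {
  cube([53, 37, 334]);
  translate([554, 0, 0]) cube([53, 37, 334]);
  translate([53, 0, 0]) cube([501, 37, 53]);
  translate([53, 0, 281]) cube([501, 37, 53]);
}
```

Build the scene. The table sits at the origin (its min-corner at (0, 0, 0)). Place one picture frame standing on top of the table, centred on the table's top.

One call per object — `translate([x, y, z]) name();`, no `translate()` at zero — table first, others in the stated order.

table();
translate([583, 257, 770]) picture_frame();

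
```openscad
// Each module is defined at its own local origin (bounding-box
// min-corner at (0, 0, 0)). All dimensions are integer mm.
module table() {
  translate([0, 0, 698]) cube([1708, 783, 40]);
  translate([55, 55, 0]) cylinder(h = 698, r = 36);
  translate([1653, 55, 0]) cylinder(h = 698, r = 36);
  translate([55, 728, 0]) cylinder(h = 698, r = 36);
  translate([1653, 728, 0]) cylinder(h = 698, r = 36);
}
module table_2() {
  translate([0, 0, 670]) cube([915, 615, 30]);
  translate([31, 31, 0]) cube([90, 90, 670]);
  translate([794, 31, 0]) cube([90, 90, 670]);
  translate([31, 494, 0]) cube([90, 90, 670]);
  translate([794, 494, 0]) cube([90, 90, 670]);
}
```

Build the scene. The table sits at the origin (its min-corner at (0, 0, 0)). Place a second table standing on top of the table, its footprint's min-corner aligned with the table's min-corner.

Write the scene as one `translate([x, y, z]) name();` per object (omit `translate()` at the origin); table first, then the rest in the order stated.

table();
translate([0, 0, 738]) table_2();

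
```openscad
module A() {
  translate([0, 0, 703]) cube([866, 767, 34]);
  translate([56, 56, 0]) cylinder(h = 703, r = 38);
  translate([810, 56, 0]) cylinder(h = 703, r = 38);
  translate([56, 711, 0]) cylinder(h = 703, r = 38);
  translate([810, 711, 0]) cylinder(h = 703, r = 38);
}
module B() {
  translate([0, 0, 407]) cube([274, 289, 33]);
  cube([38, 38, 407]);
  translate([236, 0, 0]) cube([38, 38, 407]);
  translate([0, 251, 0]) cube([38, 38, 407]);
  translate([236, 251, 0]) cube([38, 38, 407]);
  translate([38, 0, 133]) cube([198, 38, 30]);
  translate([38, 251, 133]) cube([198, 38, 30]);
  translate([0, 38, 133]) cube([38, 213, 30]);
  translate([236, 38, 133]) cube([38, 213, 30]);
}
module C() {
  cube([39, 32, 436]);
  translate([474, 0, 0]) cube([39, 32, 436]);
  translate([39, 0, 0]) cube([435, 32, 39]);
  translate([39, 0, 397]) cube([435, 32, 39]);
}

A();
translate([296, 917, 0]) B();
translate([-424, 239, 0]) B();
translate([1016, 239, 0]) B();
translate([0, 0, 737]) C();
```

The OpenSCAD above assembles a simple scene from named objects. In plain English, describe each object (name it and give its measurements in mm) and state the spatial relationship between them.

A is a rectangular dining table. The top is 866×767×34 mm with its upper surface at z = 737 mm. It stands on four round legs of 76 mm diameter, each leg's bounding box inset 18 mm from the nearest pair of top edges, running from the floor to the underside of the top.

B is a simple wooden stool: a rectangular seat 274 mm (x) by 289 mm (y), 33 mm thick, top face at z = 440 mm, on four square legs, each 38×38 mm in cross-section. The legs rest on z = 0, each flush with a corner of the seat. Four stretchers, 38 mm wide and 30 mm tall, connect adjacent legs with their undersides at z = 133 mm, each running between the inner faces of the legs it joins and aligned with the legs' outer faces on the other axis.

C is a picture frame with a 435×358 mm rectangular opening (x by z) and a uniform 39 mm border on every side. Frame depth is 32 mm along y. It is built from two vertical stiles running the full outside height and two horizontal rails spanning the gap between the stiles.

Three stools sit around the table at the +y, −x, +x sides. The picture frame is on top of the table.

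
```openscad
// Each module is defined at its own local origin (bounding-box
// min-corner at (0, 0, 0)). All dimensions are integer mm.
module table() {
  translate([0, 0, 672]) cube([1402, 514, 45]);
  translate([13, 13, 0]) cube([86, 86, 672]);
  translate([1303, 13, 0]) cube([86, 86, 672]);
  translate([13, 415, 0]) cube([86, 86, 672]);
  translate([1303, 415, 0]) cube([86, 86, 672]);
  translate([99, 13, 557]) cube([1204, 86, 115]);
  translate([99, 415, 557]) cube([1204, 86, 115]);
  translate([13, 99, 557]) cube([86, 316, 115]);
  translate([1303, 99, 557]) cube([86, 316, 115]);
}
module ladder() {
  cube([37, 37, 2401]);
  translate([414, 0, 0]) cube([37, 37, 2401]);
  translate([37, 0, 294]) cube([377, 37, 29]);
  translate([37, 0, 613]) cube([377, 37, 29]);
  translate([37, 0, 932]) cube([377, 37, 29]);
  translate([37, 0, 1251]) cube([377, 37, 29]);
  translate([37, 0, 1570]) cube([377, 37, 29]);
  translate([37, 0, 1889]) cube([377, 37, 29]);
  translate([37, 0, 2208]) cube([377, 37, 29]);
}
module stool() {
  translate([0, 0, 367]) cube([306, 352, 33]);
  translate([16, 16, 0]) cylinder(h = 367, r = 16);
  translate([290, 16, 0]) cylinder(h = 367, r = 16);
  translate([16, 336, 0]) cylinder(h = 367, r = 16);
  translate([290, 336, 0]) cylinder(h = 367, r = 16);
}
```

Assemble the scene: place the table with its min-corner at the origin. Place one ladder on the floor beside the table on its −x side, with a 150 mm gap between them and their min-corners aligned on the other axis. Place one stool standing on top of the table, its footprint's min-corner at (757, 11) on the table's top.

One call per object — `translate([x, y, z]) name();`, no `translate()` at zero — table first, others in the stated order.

table();
translate([-601, 0, 0]) ladder();
translate([757, 11, 717]) stool();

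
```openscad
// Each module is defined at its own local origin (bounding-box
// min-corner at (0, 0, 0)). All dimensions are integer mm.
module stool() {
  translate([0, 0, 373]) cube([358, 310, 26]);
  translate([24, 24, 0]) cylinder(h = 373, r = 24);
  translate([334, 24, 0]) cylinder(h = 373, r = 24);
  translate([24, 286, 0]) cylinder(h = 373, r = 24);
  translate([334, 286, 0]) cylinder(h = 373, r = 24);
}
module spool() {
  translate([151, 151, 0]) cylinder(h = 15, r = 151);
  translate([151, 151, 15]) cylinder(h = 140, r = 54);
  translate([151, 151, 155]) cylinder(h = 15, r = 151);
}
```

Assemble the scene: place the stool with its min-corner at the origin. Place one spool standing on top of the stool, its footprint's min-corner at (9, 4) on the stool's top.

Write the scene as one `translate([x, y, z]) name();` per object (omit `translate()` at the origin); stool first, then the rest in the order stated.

stool();
translate([9, 4, 399]) spool();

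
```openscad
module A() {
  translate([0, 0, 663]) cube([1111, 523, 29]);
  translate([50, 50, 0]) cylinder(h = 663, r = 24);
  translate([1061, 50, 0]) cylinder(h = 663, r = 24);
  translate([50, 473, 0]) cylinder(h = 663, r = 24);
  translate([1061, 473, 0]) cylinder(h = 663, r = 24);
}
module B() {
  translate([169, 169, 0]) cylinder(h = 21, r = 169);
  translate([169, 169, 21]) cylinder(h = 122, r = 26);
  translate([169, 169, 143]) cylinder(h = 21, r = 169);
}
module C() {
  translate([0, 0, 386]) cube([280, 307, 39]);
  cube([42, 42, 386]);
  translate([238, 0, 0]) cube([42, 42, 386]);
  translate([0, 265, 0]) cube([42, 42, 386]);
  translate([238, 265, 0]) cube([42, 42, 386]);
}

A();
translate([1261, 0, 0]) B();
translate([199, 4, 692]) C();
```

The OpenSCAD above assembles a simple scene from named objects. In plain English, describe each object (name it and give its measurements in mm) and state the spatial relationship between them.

A is a table with a 1111×523 mm rectangular top, 29 mm thick, top surface at z = 692 mm, supported by four round legs of 48 mm diameter, each leg's bounding box inset 26 mm from the nearest pair of top edges, running from the floor.

B is a spool: two coaxial disc flanges of radius 169 mm and thickness 21 mm, joined by a core cylinder of radius 26 mm and height 122 mm. The lower flange rests on z = 0 and the three cylinders share a vertical axis.

C is a four-legged stool. The seat is a 280×307×39 mm slab whose top surface is at z = 425 mm; four square legs, each 42×42 mm in cross-section, run from the floor (z = 0) to the underside of the seat, each flush with a corner of the seat.

The spool is on the floor beside the table on its +x side. The stool is on top of the table.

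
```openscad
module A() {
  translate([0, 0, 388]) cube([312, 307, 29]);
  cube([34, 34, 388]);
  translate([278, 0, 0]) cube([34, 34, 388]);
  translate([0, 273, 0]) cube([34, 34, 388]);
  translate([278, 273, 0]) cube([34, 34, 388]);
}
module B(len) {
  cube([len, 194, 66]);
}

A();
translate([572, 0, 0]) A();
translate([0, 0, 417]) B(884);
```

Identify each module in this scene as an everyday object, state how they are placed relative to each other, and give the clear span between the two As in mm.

Second stool starts at x = 572; first ends at x = 312; clear span = 572 − 312 = 260 mm.

A is a stool. B is a beam. A beam spans the tops of two stools. The clear span between the two stools is 260 mm.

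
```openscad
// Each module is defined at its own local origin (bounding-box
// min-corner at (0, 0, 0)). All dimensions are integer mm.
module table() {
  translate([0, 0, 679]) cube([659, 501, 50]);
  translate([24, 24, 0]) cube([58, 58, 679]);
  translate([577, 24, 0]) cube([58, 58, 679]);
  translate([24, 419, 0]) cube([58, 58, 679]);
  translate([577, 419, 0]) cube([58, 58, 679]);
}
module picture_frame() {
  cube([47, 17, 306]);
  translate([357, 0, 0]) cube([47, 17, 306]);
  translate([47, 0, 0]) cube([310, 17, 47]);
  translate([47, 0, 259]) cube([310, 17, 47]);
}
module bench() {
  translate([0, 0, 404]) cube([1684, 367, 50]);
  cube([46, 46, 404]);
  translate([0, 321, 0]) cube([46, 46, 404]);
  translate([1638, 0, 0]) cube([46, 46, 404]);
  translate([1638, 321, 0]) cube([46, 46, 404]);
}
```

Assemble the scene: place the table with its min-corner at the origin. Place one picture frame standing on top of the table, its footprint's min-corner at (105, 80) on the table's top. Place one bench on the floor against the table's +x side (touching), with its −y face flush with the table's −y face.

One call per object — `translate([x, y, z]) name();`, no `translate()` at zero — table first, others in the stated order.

table();
translate([105, 80, 729]) picture_frame();
translate([659, 0, 0]) bench();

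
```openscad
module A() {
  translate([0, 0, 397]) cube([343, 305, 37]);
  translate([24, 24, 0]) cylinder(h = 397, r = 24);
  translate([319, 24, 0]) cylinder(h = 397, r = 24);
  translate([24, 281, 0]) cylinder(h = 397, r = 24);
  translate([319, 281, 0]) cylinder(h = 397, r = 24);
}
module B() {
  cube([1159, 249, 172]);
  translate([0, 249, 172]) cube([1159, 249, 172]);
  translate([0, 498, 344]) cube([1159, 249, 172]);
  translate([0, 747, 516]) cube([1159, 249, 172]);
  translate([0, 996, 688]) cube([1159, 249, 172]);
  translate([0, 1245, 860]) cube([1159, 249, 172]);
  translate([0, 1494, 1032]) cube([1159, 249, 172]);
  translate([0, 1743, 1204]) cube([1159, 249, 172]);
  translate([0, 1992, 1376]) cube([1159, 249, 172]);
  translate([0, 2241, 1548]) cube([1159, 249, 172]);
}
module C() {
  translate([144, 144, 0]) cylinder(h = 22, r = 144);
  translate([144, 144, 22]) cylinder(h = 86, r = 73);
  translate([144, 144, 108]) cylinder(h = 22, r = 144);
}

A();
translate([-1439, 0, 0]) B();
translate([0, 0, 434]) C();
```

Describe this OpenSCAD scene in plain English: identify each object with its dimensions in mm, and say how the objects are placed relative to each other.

A is a simple wooden stool: a rectangular seat 343 mm (x) by 305 mm (y), 37 mm thick, top face at z = 434 mm, on four round legs, each 48 mm in diameter. The legs rest on z = 0, each leg's axis is inset half a diameter from the nearest pair of seat edges (so the leg's bounding box is flush with the corner).

B is a straight staircase of 10 solid steps. Each step is 1159 mm wide (x), 249 mm deep (y, the going) and 172 mm tall (the rise). The first step rests on the floor; each subsequent step sits one going further in +y and one rise higher in +z, directly behind and above the previous step with no overlap.

C is a spool: two coaxial disc flanges of radius 144 mm and thickness 22 mm, joined by a core cylinder of radius 73 mm and height 86 mm. The lower flange rests on z = 0 and the three cylinders share a vertical axis.

The staircase is on the floor beside the stool on its −x side. The spool is on top of the stool.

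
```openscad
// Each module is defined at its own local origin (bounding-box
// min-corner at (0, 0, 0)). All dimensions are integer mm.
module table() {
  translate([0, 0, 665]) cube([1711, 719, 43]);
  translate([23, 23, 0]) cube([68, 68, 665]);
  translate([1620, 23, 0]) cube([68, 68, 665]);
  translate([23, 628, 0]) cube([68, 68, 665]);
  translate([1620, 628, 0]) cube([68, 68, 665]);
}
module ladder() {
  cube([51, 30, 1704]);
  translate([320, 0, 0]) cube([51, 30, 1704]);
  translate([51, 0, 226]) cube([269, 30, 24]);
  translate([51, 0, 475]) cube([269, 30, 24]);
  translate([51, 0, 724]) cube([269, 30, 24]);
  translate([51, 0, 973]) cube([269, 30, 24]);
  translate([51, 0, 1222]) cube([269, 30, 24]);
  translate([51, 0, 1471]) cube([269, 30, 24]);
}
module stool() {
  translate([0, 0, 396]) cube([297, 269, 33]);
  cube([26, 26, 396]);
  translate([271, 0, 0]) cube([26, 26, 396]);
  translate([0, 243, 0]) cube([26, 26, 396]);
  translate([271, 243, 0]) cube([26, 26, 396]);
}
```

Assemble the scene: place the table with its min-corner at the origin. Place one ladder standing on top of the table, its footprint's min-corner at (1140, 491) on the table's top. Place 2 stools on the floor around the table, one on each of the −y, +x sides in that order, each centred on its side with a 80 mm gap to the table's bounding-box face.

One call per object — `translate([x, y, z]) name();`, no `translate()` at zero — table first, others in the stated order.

table();
translate([1140, 491, 708]) ladder();
translate([707, -349, 0]) stool();
translate([1791, 225, 0]) stool();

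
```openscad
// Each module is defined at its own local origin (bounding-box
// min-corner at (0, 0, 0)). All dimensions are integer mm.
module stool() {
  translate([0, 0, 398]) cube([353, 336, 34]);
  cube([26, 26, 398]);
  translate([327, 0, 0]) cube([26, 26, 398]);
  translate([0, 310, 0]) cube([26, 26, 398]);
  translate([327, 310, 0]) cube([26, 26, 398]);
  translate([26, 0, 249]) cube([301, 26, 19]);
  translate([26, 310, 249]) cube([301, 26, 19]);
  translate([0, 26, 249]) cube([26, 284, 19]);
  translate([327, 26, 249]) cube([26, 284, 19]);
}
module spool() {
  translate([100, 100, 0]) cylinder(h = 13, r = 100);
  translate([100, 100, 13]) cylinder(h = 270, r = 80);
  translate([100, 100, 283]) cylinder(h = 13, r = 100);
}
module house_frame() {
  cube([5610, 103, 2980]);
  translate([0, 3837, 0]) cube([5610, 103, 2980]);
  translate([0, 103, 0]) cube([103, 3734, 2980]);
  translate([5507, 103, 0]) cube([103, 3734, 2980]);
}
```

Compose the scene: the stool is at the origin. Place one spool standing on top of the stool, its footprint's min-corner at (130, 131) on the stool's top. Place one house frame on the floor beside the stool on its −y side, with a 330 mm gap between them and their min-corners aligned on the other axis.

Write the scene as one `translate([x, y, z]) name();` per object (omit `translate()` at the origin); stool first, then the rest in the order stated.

stool();
translate([130, 131, 432]) spool();
translate([0, -4270, 0]) house_frame();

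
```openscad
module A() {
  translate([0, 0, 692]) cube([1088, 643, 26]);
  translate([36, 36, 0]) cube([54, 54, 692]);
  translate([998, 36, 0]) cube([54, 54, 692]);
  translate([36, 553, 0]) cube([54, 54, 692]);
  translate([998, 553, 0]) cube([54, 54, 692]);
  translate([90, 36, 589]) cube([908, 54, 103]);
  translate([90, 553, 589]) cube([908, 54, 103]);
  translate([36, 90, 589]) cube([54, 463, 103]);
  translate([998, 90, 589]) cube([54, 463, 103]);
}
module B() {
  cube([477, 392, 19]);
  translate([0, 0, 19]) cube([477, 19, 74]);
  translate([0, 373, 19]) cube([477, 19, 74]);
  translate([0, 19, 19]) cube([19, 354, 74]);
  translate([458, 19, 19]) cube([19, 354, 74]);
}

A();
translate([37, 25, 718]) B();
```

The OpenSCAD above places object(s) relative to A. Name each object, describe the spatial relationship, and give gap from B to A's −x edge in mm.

A is a table. B is an open box. The open box is on top of the table. The gap from the open box to the table's −x edge is 37 mm.

The open box's min-x is at 37; the table's min-x is 0; gap = 37 mm.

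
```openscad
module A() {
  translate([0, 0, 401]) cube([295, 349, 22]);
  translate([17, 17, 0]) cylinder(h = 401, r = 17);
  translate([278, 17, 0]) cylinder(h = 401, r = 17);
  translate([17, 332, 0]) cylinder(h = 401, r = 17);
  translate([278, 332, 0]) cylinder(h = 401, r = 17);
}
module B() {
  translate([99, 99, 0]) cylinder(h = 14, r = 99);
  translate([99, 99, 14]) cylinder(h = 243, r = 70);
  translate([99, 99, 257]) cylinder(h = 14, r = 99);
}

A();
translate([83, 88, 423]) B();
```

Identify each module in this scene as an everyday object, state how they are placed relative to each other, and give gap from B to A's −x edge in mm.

The spool's min-x is at 83; the stool's min-x is 0; gap = 83 mm.

A is a stool. B is a spool. The spool is on top of the stool. The gap from the spool to the stool's −x edge is 83 mm.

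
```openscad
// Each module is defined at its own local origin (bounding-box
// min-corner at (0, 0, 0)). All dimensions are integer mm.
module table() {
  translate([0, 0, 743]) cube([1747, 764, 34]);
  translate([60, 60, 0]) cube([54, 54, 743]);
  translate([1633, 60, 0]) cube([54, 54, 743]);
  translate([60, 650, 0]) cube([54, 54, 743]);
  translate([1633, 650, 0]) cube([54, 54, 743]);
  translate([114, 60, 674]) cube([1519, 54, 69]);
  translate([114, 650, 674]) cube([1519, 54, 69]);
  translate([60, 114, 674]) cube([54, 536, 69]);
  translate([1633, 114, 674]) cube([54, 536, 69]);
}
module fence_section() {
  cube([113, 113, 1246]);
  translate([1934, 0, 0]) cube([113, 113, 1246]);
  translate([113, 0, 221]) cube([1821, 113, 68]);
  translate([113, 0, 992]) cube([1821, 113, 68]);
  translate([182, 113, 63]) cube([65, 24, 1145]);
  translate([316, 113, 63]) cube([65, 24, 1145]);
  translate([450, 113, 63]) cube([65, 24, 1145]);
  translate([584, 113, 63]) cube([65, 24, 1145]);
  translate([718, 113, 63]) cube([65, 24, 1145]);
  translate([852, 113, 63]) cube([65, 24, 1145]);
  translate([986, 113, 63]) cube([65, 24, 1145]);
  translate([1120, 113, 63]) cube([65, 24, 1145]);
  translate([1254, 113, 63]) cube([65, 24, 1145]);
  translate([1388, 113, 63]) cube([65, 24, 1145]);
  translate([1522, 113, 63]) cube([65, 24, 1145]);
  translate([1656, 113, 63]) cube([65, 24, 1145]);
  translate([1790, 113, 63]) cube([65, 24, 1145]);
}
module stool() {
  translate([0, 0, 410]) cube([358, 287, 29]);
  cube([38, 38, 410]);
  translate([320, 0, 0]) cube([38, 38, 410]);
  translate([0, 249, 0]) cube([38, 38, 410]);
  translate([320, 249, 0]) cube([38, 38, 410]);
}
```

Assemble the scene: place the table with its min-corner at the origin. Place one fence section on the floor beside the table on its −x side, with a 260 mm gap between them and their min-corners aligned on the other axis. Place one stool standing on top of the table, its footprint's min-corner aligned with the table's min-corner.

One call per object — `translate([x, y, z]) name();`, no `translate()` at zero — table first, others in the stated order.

table();
translate([-2307, 0, 0]) fence_section();
translate([0, 0, 777]) stool();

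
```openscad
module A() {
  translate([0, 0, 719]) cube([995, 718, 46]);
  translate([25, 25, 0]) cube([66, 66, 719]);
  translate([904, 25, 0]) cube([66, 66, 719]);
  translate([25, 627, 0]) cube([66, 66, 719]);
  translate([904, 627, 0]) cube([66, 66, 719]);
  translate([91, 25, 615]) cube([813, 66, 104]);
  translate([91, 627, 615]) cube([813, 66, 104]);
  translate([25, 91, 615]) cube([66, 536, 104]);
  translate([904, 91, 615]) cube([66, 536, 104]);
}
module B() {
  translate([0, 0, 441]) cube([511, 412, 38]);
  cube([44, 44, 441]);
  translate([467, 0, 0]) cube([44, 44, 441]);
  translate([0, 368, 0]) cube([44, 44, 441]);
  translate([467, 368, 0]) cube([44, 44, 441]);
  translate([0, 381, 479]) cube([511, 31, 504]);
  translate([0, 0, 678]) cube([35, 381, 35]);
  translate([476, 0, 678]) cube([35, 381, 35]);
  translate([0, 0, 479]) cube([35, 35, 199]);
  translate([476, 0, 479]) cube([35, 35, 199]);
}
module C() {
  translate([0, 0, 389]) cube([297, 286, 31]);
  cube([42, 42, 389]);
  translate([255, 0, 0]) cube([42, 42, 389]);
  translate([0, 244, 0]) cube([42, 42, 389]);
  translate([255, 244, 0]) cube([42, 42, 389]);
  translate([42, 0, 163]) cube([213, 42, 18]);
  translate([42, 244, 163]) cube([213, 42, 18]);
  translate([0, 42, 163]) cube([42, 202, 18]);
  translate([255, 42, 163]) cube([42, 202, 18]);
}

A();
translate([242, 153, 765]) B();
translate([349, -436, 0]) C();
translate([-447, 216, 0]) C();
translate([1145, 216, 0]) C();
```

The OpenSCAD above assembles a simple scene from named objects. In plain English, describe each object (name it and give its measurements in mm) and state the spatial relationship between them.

A is a rectangular dining table. The top is 995×718×46 mm with its upper surface at z = 765 mm. It stands on four 66×66 mm square legs, each inset 25 mm from the nearest pair of top edges, running from the floor to the underside of the top. Four apron rails, 66 mm thick and 104 mm tall, run between adjacent legs with their top edges flush with the underside of the top and their outer faces flush with the legs' outer faces.

B is a chair: 511×412 mm seat, 38 mm thick, top at z = 479 mm, on four 44 mm square corner legs flush with the seat edges. A 31 mm thick backrest slab spans the full seat width, extending 504 mm above the seat top, its back face flush with the seat's +y edge. Two armrests of 35×35 mm section run along each side from the seat's front edge to the front of the backrest, top faces 234 mm above the seat top and outer faces flush with the seat's x-edges; a 35×35 mm post under the front of each armrest stands on the seat at the front corner.

C is a four-legged stool. The seat is 297×286 mm, 31 mm thick, top at z = 420 mm. It stands on four square legs, each 42×42 mm in cross-section, from z = 0 to the seat underside, each flush with a corner of the seat. Four stretchers, 42 mm wide and 18 mm tall, connect adjacent legs with their undersides at z = 163 mm, each running between the inner faces of the legs it joins and aligned with the legs' outer faces on the other axis.

The chair is on top of the table, centred. Three stools sit around the table at the −y, −x, +x sides.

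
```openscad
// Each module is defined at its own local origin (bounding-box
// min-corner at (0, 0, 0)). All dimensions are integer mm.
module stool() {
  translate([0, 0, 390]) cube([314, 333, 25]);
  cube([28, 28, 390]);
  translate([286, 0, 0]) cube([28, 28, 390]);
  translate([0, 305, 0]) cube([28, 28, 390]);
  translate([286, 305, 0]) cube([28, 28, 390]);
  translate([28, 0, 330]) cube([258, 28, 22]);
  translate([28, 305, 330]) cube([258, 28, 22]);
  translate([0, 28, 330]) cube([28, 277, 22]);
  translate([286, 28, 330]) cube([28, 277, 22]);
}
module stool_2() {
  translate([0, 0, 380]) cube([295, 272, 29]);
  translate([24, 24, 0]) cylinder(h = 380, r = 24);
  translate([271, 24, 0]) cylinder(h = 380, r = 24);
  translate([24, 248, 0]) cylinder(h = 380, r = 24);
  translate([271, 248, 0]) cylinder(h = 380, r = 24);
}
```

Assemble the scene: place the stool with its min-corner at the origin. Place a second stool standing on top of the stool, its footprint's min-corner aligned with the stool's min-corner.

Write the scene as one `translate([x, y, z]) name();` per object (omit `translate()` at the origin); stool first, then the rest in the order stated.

stool();
translate([0, 0, 415]) stool_2();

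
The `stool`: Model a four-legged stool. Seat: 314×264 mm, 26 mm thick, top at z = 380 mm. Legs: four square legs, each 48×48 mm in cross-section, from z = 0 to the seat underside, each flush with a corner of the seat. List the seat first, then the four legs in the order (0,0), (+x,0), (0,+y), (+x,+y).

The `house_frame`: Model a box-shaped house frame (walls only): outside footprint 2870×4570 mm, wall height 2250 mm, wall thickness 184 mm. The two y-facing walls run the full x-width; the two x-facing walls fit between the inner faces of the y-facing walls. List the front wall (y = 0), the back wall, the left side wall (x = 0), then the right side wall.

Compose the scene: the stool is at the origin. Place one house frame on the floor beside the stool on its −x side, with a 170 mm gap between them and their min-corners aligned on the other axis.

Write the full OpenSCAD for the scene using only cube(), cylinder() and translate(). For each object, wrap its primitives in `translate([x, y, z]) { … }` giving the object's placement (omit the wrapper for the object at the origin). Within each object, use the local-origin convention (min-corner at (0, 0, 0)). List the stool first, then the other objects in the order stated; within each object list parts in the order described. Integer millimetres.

translate([0, 0, 354]) cube([314, 264, 26]);
cube([48, 48, 354]);
translate([266, 0, 0]) cube([48, 48, 354]);
translate([0, 216, 0]) cube([48, 48, 354]);
translate([266, 216, 0]) cube([48, 48, 354]);
translate([-3040, 0, 0]) {
  cube([2870, 184, 2250]);
  translate([0, 4386, 0]) cube([2870, 184, 2250]);
  translate([0, 184, 0]) cube([184, 4202, 2250]);
  translate([2686, 184, 0]) cube([184, 4202, 2250]);
}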